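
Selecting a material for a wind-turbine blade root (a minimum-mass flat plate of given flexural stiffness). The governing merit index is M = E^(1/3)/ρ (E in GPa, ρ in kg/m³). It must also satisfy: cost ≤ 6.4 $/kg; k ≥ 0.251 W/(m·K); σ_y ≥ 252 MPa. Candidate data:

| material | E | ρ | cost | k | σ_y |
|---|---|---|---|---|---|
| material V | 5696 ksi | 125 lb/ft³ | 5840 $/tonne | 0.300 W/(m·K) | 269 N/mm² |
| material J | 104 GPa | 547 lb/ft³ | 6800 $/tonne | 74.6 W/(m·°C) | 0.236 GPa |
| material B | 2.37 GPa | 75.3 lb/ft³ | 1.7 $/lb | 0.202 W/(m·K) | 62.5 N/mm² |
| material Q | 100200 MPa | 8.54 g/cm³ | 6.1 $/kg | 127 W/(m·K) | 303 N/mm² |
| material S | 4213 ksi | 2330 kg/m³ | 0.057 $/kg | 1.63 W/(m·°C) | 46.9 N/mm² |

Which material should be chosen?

material V

Screen on constraints: cost ≤ 6.4 $/kg; k ≥ 0.251 W/(m·K); σ_y ≥ 252 MPa. Survivors: material V, material Q.
Putting every candidate on a common basis:
  material V: E = 39.27 GPa, ρ = 2002 kg/m³
  material Q: E = 100.2 GPa, ρ = 8540 kg/m³
  material V: M = 1.70×10⁻³
  material Q: M = 0.544×10⁻³
Material V has the largest M.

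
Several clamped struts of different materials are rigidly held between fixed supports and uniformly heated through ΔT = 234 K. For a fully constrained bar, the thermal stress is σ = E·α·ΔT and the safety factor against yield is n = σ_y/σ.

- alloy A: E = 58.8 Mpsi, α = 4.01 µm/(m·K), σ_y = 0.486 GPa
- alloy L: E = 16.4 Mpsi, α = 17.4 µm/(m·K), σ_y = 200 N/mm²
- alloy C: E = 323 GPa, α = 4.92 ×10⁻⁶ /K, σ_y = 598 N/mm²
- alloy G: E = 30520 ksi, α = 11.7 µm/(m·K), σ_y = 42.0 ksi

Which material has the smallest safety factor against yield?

Converting E to GPa, α to ×10⁻⁶/K, σ_y to MPa, then σ and n for each:
  alloy A: E = 405.4, α = 4.01, σ_y = 486.0 → σ = 380 MPa, n = 1.28
  alloy L: E = 113.1, α = 17.4, σ_y = 200.0 → σ = 460 MPa, n = 0.434
  alloy C: E = 323.0, α = 4.92, σ_y = 598.0 → σ = 372 MPa, n = 1.61
  alloy G: E = 210.4, α = 11.7, σ_y = 289.6 → σ = 576 MPa, n = 0.503
The minimum is alloy L at n = 0.434.

alloy L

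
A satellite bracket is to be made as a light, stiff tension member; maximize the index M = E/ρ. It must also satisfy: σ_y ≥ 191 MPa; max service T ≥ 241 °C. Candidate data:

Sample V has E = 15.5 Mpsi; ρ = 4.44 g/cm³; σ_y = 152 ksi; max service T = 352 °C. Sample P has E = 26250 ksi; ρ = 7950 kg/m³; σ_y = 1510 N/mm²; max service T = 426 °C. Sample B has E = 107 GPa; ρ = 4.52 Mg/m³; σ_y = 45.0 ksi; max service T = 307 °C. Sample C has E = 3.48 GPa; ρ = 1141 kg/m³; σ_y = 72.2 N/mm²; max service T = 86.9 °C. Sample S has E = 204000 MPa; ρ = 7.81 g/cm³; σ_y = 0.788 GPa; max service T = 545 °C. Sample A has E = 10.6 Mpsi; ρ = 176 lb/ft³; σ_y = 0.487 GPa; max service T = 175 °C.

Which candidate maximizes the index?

Screen on constraints: σ_y ≥ 191 MPa; max service T ≥ 241 °C. Survivors: sample V, sample P, sample B, sample S.
Convert each candidate to consistent units, then evaluate M:
  sample V: E = 106.9 GPa, ρ = 4440 kg/m³
  sample P: E = 181.0 GPa, ρ = 7950 kg/m³
  sample B: E = 107.0 GPa, ρ = 4520 kg/m³
  sample S: E = 204.0 GPa, ρ = 7810 kg/m³
  sample S: M = 26.1 MN·m/kg
  sample V: M = 24.1 MN·m/kg
  sample B: M = 23.7 MN·m/kg
  sample P: M = 22.8 MN·m/kg
Sample S has the largest M.

sample S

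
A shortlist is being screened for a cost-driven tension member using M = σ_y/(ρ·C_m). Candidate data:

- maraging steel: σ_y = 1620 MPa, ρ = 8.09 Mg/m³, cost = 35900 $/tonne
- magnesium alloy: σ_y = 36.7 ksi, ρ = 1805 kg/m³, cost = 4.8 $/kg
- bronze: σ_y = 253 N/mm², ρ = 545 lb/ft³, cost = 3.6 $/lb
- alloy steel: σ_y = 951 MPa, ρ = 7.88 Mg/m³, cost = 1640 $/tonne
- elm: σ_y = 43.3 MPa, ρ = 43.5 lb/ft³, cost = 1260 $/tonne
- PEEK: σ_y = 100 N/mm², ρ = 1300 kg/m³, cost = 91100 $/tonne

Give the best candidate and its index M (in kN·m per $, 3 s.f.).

alloy steel, M = 73.6 kN·m per $

Convert each candidate to consistent units, then evaluate M:
  maraging steel: σ_y = 1620 MPa, ρ = 8090 kg/m³, cost = 35.90 $/kg
  magnesium alloy: σ_y = 253.0 MPa, ρ = 1805 kg/m³, cost = 4.800 $/kg
  bronze: σ_y = 253.0 MPa, ρ = 8730 kg/m³, cost = 7.937 $/kg
  alloy steel: σ_y = 951.0 MPa, ρ = 7880 kg/m³, cost = 1.640 $/kg
  elm: σ_y = 43.30 MPa, ρ = 696.8 kg/m³, cost = 1.260 $/kg
  PEEK: σ_y = 100.0 MPa, ρ = 1300 kg/m³, cost = 91.10 $/kg
  alloy steel: M = 73.6 kN·m per $
  elm: M = 49.3 kN·m per $
  magnesium alloy: M = 29.2 kN·m per $
  maraging steel: M = 5.58 kN·m per $
  bronze: M = 3.65 kN·m per $
  PEEK: M = 0.844 kN·m per $
Alloy steel ranks first.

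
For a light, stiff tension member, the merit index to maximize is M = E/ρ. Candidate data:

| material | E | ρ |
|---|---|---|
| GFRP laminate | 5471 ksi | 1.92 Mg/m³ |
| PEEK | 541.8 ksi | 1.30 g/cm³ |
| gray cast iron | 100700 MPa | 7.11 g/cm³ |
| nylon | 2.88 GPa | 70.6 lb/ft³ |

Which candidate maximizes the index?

GFRP laminate

Normalizing units and computing the index:
  GFRP laminate: E = 37.72 GPa, ρ = 1920 kg/m³
  PEEK: E = 3.736 GPa, ρ = 1300 kg/m³
  gray cast iron: E = 100.7 GPa, ρ = 7110 kg/m³
  nylon: E = 2.880 GPa, ρ = 1131 kg/m³
  GFRP laminate: M = 19.6 MN·m/kg
  gray cast iron: M = 14.2 MN·m/kg
  PEEK: M = 2.87 MN·m/kg
  nylon: M = 2.55 MN·m/kg
GFRP laminate ranks first.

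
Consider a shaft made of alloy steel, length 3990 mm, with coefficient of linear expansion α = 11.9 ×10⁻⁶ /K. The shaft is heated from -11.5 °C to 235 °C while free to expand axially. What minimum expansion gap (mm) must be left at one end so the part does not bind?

11.7 mm

ΔT = 235 − (-11.5) = 246.5 K.
ΔL = α·L₀·ΔT = 11.9×10⁻⁶ × 3990 mm × 246.5 K = 11.7 mm.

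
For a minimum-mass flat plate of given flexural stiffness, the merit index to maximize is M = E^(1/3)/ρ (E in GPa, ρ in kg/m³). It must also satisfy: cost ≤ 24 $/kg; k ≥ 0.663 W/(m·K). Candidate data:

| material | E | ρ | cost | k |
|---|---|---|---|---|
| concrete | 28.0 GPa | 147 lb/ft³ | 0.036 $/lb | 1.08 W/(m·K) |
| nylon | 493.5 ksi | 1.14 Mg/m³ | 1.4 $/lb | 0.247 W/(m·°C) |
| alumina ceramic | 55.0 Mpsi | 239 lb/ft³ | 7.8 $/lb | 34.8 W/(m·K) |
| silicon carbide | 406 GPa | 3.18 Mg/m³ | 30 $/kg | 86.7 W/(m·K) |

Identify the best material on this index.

alumina ceramic

Screen on constraints: cost ≤ 24 $/kg; k ≥ 0.663 W/(m·K). Survivors: concrete, alumina ceramic.
Normalizing units and computing the index:
  concrete: E = 28.00 GPa, ρ = 2355 kg/m³
  alumina ceramic: E = 379.2 GPa, ρ = 3828 kg/m³
  alumina ceramic: M = 1.89×10⁻³
  concrete: M = 1.29×10⁻³
Highest index: alumina ceramic.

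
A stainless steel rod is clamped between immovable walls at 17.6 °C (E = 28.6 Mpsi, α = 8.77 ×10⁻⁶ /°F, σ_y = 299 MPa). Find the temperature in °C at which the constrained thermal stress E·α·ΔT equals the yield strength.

E = 28.6 Mpsi = 197.2 GPa.
α = 8.77×10⁻⁶/°F × 9/5 = 15.8×10⁻⁶/K.
E·α·ΔT = 299.0 MPa ⇒ ΔT = 299.0 / (197.2×10³ × 15.8×10⁻⁶) = 96.05 K.
T = 17.6 + 96.05 = 113.7 °C.

114 °C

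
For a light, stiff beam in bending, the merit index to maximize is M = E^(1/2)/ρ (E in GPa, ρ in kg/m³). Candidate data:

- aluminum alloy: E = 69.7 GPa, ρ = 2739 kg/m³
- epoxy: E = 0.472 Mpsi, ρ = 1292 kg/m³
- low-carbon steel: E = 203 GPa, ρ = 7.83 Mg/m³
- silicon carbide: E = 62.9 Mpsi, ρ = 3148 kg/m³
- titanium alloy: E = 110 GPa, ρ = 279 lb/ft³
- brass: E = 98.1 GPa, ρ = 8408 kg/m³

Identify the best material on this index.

silicon carbide

In SI units:
  aluminum alloy: E = 69.70 GPa, ρ = 2739 kg/m³
  epoxy: E = 3.254 GPa, ρ = 1292 kg/m³
  low-carbon steel: E = 203.0 GPa, ρ = 7830 kg/m³
  silicon carbide: E = 433.7 GPa, ρ = 3148 kg/m³
  titanium alloy: E = 110.0 GPa, ρ = 4469 kg/m³
  brass: E = 98.10 GPa, ρ = 8408 kg/m³
  silicon carbide: M = 6.62×10⁻³
  aluminum alloy: M = 3.05×10⁻³
  titanium alloy: M = 2.35×10⁻³
  low-carbon steel: M = 1.82×10⁻³
  epoxy: M = 1.40×10⁻³
  brass: M = 1.18×10⁻³
Silicon carbide ranks first.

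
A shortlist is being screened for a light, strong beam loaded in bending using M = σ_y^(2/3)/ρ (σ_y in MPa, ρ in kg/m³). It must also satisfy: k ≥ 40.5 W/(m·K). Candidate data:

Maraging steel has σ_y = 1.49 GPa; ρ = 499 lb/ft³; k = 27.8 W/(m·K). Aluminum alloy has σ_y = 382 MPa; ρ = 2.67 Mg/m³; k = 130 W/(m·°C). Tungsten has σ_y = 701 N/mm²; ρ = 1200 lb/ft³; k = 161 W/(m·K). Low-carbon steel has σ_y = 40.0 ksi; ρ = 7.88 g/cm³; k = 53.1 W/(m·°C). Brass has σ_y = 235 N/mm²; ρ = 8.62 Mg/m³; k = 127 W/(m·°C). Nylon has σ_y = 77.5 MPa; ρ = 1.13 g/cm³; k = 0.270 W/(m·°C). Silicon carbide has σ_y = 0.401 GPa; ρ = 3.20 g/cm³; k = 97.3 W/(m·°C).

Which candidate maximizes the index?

Screen on constraints: k ≥ 40.5 W/(m·K). Survivors: aluminum alloy, tungsten, low-carbon steel, brass, silicon carbide.
In SI units:
  aluminum alloy: σ_y = 382.0 MPa, ρ = 2670 kg/m³
  tungsten: σ_y = 701.0 MPa, ρ = 19220 kg/m³
  low-carbon steel: σ_y = 275.8 MPa, ρ = 7880 kg/m³
  brass: σ_y = 235.0 MPa, ρ = 8620 kg/m³
  silicon carbide: σ_y = 401.0 MPa, ρ = 3200 kg/m³
  aluminum alloy: M = 19.7×10⁻³
  silicon carbide: M = 17.0×10⁻³
  low-carbon steel: M = 5.38×10⁻³
  brass: M = 4.42×10⁻³
  tungsten: M = 4.11×10⁻³
Aluminum alloy ranks first.

aluminum alloy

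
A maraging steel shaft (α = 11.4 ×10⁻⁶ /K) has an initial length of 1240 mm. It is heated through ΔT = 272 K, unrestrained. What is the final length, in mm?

1243.8 mm

ΔL = α·L₀·ΔT = 11.4×10⁻⁶ × 1240 mm × 272.0 K = 3.84 mm.
L = L₀ + ΔL = 1240 + 3.84 = 1243.8 mm.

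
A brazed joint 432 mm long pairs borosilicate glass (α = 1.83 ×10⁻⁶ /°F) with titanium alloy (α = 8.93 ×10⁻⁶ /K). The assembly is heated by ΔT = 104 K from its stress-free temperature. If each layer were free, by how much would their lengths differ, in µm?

253 µm

borosilicate glass: α = 1.83×10⁻⁶/°F × 9/5 = 3.29×10⁻⁶/K.
Δα = |3.29 − 8.93|×10⁻⁶/K = 5.64×10⁻⁶/K.
ΔL_mismatch = Δα·L·ΔT = 5.64×10⁻⁶ × 432.0 mm × 104.0 K = 253 µm.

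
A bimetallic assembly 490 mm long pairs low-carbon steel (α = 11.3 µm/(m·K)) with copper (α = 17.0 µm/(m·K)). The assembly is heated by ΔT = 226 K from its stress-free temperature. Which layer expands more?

α(low-carbon steel) = 11.3×10⁻⁶/K vs α(copper) = 17.0×10⁻⁶/K.
Higher α expands more for the same ΔT: copper.

copper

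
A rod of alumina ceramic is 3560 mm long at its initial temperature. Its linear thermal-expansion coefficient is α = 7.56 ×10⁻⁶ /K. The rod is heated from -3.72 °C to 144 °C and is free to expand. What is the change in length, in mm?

ΔT = 144 − (-3.72) = 147.7 K.
ΔL = α·L₀·ΔT = 7.56×10⁻⁶ × 3560 mm × 147.7 K = 3.98 mm.

3.98 mm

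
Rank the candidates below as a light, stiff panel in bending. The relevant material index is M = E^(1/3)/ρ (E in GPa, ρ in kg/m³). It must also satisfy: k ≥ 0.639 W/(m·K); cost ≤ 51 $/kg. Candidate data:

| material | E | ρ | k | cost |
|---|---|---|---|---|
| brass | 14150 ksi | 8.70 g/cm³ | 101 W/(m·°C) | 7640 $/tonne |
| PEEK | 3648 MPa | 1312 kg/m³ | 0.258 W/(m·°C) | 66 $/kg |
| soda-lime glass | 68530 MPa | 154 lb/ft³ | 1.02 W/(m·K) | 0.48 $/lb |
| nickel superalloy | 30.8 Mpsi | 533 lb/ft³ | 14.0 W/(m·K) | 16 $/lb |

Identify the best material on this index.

soda-lime glass

Screen on constraints: k ≥ 0.639 W/(m·K); cost ≤ 51 $/kg. Survivors: brass, soda-lime glass, nickel superalloy.
Convert each candidate to consistent units, then evaluate M:
  brass: E = 97.56 GPa, ρ = 8700 kg/m³
  soda-lime glass: E = 68.53 GPa, ρ = 2467 kg/m³
  nickel superalloy: E = 212.4 GPa, ρ = 8538 kg/m³
  soda-lime glass: M = 1.66×10⁻³
  nickel superalloy: M = 0.699×10⁻³
  brass: M = 0.529×10⁻³
Soda-lime glass ranks first.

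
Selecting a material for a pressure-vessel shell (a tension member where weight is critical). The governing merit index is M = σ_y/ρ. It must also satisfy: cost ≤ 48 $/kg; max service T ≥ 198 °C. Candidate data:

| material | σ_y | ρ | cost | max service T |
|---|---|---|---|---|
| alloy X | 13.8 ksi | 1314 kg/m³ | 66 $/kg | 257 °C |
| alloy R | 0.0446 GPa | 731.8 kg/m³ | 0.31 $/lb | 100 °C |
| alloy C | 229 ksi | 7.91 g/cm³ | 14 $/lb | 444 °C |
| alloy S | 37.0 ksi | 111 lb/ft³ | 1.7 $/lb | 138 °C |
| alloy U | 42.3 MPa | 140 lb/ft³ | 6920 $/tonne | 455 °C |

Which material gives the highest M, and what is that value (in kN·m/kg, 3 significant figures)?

alloy C, M = 200 kN·m/kg

Screen on constraints: cost ≤ 48 $/kg; max service T ≥ 198 °C. Survivors: alloy C, alloy U.
Putting every candidate on a common basis:
  alloy C: σ_y = 1579 MPa, ρ = 7910 kg/m³
  alloy U: σ_y = 42.30 MPa, ρ = 2243 kg/m³
  alloy C: M = 200 kN·m/kg
  alloy U: M = 18.9 kN·m/kg
Highest index: alloy C.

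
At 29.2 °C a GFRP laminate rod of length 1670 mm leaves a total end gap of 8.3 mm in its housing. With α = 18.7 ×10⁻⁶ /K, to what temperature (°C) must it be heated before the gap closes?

295 °C

α·L₀·ΔT = 8.3 mm ⇒ ΔT = 8.3 / (18.7×10⁻⁶ × 1670.0) = 265.8 K.
T = 29.2 + 265.8 = 295.0 °C.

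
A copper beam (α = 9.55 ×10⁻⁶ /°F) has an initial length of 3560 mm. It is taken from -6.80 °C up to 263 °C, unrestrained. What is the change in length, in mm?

16.5 mm

Convert α: 9.55×10⁻⁶/°F × (9/5) = 17.2×10⁻⁶/K.
ΔT = 263 − (-6.80) = 269.8 K.
ΔL = α·L₀·ΔT = 17.2×10⁻⁶ × 3560 mm × 269.8 K = 16.5 mm.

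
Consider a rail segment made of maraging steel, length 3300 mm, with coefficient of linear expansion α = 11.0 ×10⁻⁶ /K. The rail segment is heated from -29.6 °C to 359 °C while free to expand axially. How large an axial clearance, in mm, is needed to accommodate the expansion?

ΔT = 359 − (-29.6) = 388.6 K.
ΔL = α·L₀·ΔT = 11.0×10⁻⁶ × 3300 mm × 388.6 K = 14.1 mm.

14.1 mm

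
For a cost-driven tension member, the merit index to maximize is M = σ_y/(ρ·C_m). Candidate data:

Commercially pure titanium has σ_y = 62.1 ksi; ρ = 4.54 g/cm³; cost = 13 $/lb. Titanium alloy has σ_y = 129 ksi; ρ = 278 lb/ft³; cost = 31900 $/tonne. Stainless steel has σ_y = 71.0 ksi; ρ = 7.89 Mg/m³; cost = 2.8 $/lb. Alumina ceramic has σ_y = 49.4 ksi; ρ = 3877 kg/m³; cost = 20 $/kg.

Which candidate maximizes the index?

stainless steel

Normalizing units and computing the index:
  commercially pure titanium: σ_y = 428.2 MPa, ρ = 4540 kg/m³, cost = 28.66 $/kg
  titanium alloy: σ_y = 889.4 MPa, ρ = 4453 kg/m³, cost = 31.90 $/kg
  stainless steel: σ_y = 489.5 MPa, ρ = 7890 kg/m³, cost = 6.173 $/kg
  alumina ceramic: σ_y = 340.6 MPa, ρ = 3877 kg/m³, cost = 20.00 $/kg
  stainless steel: M = 10.1 kN·m per $
  titanium alloy: M = 6.26 kN·m per $
  alumina ceramic: M = 4.39 kN·m per $
  commercially pure titanium: M = 3.29 kN·m per $
Highest index: stainless steel.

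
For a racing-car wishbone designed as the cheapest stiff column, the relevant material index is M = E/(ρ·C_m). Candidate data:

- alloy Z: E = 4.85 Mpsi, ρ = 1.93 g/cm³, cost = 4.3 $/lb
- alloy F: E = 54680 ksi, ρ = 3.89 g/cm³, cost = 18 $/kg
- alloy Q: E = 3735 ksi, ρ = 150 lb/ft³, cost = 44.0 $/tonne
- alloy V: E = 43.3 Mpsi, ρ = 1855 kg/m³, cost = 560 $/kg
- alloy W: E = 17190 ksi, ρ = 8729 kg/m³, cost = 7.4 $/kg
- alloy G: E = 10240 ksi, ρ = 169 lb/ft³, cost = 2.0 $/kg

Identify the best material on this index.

In SI units:
  alloy Z: E = 33.44 GPa, ρ = 1930 kg/m³, cost = 9.480 $/kg
  alloy F: E = 377.0 GPa, ρ = 3890 kg/m³, cost = 18.00 $/kg
  alloy Q: E = 25.75 GPa, ρ = 2403 kg/m³, cost = 0.04400 $/kg
  alloy V: E = 298.5 GPa, ρ = 1855 kg/m³, cost = 560.0 $/kg
  alloy W: E = 118.5 GPa, ρ = 8729 kg/m³, cost = 7.400 $/kg
  alloy G: E = 70.60 GPa, ρ = 2707 kg/m³, cost = 2.000 $/kg
  alloy Q: M = 244 MN·m per $
  alloy G: M = 13.0 MN·m per $
  alloy F: M = 5.38 MN·m per $
  alloy W: M = 1.83 MN·m per $
  alloy Z: M = 1.83 MN·m per $
  alloy V: M = 0.287 MN·m per $
Alloy Q has the largest M.

alloy Q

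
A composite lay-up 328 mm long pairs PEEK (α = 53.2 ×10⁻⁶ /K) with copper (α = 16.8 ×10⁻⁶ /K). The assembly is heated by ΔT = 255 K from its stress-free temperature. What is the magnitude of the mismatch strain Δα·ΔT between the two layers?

9.28×10⁻³

Δα = |53.2 − 16.8|×10⁻⁶/K = 36.4×10⁻⁶/K.
Mismatch strain = Δα·ΔT = 36.4×10⁻⁶ × 255.0 = 9.28×10⁻³.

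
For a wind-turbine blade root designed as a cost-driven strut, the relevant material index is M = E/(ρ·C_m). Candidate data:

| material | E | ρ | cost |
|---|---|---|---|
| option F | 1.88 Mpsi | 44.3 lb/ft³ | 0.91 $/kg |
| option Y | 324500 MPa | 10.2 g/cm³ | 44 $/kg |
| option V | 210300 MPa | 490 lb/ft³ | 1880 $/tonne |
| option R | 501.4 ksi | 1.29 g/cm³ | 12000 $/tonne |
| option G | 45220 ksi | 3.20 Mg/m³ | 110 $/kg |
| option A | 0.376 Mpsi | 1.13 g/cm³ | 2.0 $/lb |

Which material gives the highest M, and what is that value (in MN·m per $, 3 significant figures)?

option F, M = 20.1 MN·m per $

After converting to SI:
  option F: E = 12.96 GPa, ρ = 709.6 kg/m³, cost = 0.9100 $/kg
  option Y: E = 324.5 GPa, ρ = 10200 kg/m³, cost = 44.00 $/kg
  option V: E = 210.3 GPa, ρ = 7849 kg/m³, cost = 1.880 $/kg
  option R: E = 3.457 GPa, ρ = 1290 kg/m³, cost = 12.00 $/kg
  option G: E = 311.8 GPa, ρ = 3200 kg/m³, cost = 110.0 $/kg
  option A: E = 2.592 GPa, ρ = 1130 kg/m³, cost = 4.409 $/kg
  option F: M = 20.1 MN·m per $
  option V: M = 14.3 MN·m per $
  option G: M = 0.886 MN·m per $
  option Y: M = 0.723 MN·m per $
  option A: M = 0.520 MN·m per $
  option R: M = 0.223 MN·m per $
Highest index: option F.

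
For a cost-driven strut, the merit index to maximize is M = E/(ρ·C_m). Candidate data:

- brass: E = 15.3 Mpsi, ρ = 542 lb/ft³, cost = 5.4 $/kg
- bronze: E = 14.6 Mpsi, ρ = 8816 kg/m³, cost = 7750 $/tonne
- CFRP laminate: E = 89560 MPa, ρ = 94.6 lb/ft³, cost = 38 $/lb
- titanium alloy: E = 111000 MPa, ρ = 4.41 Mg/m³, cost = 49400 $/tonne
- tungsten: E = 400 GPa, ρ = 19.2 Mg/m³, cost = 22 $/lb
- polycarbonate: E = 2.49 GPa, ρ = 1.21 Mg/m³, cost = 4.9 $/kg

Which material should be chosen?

Normalizing units and computing the index:
  brass: E = 105.5 GPa, ρ = 8682 kg/m³, cost = 5.400 $/kg
  bronze: E = 100.7 GPa, ρ = 8816 kg/m³, cost = 7.750 $/kg
  CFRP laminate: E = 89.56 GPa, ρ = 1515 kg/m³, cost = 83.77 $/kg
  titanium alloy: E = 111.0 GPa, ρ = 4410 kg/m³, cost = 49.40 $/kg
  tungsten: E = 400.0 GPa, ρ = 19200 kg/m³, cost = 48.50 $/kg
  polycarbonate: E = 2.490 GPa, ρ = 1210 kg/m³, cost = 4.900 $/kg
  brass: M = 2.25 MN·m per $
  bronze: M = 1.47 MN·m per $
  CFRP laminate: M = 0.705 MN·m per $
  titanium alloy: M = 0.510 MN·m per $
  tungsten: M = 0.430 MN·m per $
  polycarbonate: M = 0.420 MN·m per $
Brass has the largest M.

brass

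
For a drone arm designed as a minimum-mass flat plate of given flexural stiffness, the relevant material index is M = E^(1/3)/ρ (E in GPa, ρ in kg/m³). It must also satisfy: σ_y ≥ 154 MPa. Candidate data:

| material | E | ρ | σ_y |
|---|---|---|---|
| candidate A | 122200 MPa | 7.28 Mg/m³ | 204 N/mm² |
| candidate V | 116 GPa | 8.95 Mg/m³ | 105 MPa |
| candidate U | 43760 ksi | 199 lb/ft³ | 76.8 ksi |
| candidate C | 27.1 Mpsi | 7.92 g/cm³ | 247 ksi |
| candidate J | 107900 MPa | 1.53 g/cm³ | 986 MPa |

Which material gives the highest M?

Screen on constraints: σ_y ≥ 154 MPa. Survivors: candidate A, candidate U, candidate C, candidate J.
In SI units:
  candidate A: E = 122.2 GPa, ρ = 7280 kg/m³
  candidate U: E = 301.7 GPa, ρ = 3188 kg/m³
  candidate C: E = 186.8 GPa, ρ = 7920 kg/m³
  candidate J: E = 107.9 GPa, ρ = 1530 kg/m³
  candidate J: M = 3.11×10⁻³
  candidate U: M = 2.10×10⁻³
  candidate C: M = 0.722×10⁻³
  candidate A: M = 0.682×10⁻³
Highest index: candidate J.

candidate J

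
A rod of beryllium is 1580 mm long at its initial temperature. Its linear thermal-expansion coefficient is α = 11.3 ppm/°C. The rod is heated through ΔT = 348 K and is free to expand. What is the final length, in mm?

ΔL = α·L₀·ΔT = 11.3×10⁻⁶ × 1580 mm × 348.0 K = 6.21 mm.
L = L₀ + ΔL = 1580 + 6.21 = 1586.2 mm.

1586.2 mm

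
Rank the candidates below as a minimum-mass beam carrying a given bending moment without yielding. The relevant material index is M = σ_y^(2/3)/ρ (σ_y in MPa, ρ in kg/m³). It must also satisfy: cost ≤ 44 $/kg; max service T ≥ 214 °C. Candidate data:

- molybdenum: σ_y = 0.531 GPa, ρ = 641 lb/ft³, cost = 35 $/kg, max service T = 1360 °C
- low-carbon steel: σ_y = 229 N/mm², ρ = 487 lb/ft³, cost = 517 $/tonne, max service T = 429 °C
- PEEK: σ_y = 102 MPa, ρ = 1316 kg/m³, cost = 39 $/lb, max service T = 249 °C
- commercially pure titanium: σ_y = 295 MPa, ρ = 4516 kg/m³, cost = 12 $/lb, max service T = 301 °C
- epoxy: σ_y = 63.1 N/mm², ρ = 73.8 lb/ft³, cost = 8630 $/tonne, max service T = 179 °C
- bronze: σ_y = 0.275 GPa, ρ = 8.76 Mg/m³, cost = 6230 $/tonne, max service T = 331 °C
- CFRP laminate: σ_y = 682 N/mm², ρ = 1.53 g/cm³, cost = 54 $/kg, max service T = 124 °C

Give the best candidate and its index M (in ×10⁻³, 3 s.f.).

Screen on constraints: cost ≤ 44 $/kg; max service T ≥ 214 °C. Survivors: molybdenum, low-carbon steel, commercially pure titanium, bronze.
In SI units:
  molybdenum: σ_y = 531.0 MPa, ρ = 10270 kg/m³
  low-carbon steel: σ_y = 229.0 MPa, ρ = 7801 kg/m³
  commercially pure titanium: σ_y = 295.0 MPa, ρ = 4516 kg/m³
  bronze: σ_y = 275.0 MPa, ρ = 8760 kg/m³
  commercially pure titanium: M = 9.81×10⁻³
  molybdenum: M = 6.39×10⁻³
  bronze: M = 4.83×10⁻³
  low-carbon steel: M = 4.80×10⁻³
Highest index: commercially pure titanium.

commercially pure titanium, M = 9.81×10⁻³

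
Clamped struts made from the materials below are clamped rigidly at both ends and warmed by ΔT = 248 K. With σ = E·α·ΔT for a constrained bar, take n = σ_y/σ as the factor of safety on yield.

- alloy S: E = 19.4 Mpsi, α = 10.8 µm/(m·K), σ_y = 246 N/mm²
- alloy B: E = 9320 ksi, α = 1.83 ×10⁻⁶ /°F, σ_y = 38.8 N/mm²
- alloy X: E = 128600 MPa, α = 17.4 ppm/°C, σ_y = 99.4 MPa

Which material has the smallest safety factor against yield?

In consistent units (E in GPa, α in ×10⁻⁶/K, σ_y in MPa):
  alloy S: E = 133.8, α = 10.8, σ_y = 246.0 → σ = 358 MPa, n = 0.687
  alloy B: E = 64.26, α = 3.29, σ_y = 38.80 → σ = 52.5 MPa, n = 0.739
  alloy X: E = 128.6, α = 17.4, σ_y = 99.40 → σ = 555 MPa, n = 0.179
Smallest n: alloy X with n = 0.179.

alloy X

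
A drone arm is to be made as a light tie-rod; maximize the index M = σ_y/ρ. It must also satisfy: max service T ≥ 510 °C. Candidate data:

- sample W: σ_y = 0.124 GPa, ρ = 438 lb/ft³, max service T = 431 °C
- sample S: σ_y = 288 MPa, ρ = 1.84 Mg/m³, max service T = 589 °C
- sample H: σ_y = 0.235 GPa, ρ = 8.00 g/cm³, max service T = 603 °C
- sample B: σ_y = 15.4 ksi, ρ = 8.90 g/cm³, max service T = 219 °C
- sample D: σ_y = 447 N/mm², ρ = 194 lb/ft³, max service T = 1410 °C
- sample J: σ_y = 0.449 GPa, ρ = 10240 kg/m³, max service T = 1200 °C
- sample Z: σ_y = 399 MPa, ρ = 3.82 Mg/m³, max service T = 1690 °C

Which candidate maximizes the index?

Screen on constraints: max service T ≥ 510 °C. Survivors: sample S, sample H, sample D, sample J, sample Z.
Putting every candidate on a common basis:
  sample S: σ_y = 288.0 MPa, ρ = 1840 kg/m³
  sample H: σ_y = 235.0 MPa, ρ = 8000 kg/m³
  sample D: σ_y = 447.0 MPa, ρ = 3108 kg/m³
  sample J: σ_y = 449.0 MPa, ρ = 10240 kg/m³
  sample Z: σ_y = 399.0 MPa, ρ = 3820 kg/m³
  sample S: M = 157 kN·m/kg
  sample D: M = 144 kN·m/kg
  sample Z: M = 104 kN·m/kg
  sample J: M = 43.8 kN·m/kg
  sample H: M = 29.4 kN·m/kg
Sample S has the largest M.

sample S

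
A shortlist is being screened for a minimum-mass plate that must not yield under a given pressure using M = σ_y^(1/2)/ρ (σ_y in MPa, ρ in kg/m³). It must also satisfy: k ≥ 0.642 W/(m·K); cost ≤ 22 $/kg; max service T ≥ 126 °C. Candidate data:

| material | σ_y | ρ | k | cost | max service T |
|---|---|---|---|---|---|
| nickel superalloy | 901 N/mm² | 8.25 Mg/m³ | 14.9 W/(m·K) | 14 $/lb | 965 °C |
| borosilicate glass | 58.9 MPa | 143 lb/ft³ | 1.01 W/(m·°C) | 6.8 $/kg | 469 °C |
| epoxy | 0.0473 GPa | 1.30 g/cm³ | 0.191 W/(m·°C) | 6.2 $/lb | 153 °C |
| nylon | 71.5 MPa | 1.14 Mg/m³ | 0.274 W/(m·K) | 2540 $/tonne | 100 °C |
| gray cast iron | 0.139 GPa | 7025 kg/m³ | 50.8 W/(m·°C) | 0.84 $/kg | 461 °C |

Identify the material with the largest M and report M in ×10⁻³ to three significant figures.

Screen on constraints: k ≥ 0.642 W/(m·K); cost ≤ 22 $/kg; max service T ≥ 126 °C. Survivors: borosilicate glass, gray cast iron.
In SI units:
  borosilicate glass: σ_y = 58.90 MPa, ρ = 2291 kg/m³
  gray cast iron: σ_y = 139.0 MPa, ρ = 7025 kg/m³
  borosilicate glass: M = 3.35×10⁻³
  gray cast iron: M = 1.68×10⁻³
Borosilicate glass ranks first.

borosilicate glass, M = 3.35×10⁻³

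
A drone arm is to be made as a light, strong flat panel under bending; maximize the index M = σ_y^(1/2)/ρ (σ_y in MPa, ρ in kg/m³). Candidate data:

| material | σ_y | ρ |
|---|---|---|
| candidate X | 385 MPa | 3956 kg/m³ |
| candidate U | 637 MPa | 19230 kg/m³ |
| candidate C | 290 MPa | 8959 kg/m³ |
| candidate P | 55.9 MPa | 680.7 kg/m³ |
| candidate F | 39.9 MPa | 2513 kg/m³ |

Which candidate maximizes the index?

Per-candidate index values:
  candidate P: M = 11.0×10⁻³
  candidate X: M = 4.96×10⁻³
  candidate F: M = 2.51×10⁻³
  candidate C: M = 1.90×10⁻³
  candidate U: M = 1.31×10⁻³
Candidate P has the largest M.

candidate P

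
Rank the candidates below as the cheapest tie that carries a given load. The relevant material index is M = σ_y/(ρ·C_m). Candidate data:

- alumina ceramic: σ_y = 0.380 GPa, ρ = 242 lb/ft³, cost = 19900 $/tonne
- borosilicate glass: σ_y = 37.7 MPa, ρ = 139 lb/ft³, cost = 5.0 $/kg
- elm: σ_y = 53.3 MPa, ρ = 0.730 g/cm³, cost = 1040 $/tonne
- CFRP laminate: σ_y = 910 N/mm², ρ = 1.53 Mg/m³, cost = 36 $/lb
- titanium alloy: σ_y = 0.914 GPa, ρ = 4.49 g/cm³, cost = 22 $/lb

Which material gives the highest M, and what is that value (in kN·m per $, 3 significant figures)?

elm, M = 70.2 kN·m per $

In SI units:
  alumina ceramic: σ_y = 380.0 MPa, ρ = 3876 kg/m³, cost = 19.90 $/kg
  borosilicate glass: σ_y = 37.70 MPa, ρ = 2227 kg/m³, cost = 5.000 $/kg
  elm: σ_y = 53.30 MPa, ρ = 730.0 kg/m³, cost = 1.040 $/kg
  CFRP laminate: σ_y = 910.0 MPa, ρ = 1530 kg/m³, cost = 79.37 $/kg
  titanium alloy: σ_y = 914.0 MPa, ρ = 4490 kg/m³, cost = 48.50 $/kg
  elm: M = 70.2 kN·m per $
  CFRP laminate: M = 7.49 kN·m per $
  alumina ceramic: M = 4.93 kN·m per $
  titanium alloy: M = 4.20 kN·m per $
  borosilicate glass: M = 3.39 kN·m per $
Highest index: elm.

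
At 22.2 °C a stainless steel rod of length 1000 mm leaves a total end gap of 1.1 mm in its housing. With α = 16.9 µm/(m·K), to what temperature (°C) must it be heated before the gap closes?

α·L₀·ΔT = 1.1 mm ⇒ ΔT = 1.1 / (16.9×10⁻⁶ × 1000.0) = 65.09 K.
T = 22.2 + 65.09 = 87.29 °C.

87.3 °C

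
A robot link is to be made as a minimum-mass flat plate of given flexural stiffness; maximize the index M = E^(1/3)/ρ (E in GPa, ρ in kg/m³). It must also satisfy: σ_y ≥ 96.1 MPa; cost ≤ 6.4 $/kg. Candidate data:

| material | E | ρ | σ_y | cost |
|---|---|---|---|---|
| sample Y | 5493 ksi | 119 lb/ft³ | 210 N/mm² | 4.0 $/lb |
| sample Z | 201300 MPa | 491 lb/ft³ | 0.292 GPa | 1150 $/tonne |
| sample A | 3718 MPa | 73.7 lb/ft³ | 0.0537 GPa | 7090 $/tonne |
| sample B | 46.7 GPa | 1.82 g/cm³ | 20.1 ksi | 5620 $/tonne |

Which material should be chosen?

Screen on constraints: σ_y ≥ 96.1 MPa; cost ≤ 6.4 $/kg. Survivors: sample Z, sample B.
Normalizing units and computing the index:
  sample Z: E = 201.3 GPa, ρ = 7865 kg/m³
  sample B: E = 46.70 GPa, ρ = 1820 kg/m³
  sample B: M = 1.98×10⁻³
  sample Z: M = 0.745×10⁻³
Highest index: sample B.

sample B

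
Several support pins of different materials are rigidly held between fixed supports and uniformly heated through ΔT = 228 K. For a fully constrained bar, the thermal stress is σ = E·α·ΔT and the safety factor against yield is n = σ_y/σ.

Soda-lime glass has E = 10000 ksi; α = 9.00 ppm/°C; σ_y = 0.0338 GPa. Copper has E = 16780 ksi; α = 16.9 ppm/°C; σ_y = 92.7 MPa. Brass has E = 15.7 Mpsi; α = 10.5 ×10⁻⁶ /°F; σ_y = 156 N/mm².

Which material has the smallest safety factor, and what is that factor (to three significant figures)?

copper, n = 0.208

Converting E to GPa, α to ×10⁻⁶/K, σ_y to MPa, then σ and n for each:
  soda-lime glass: E = 68.95, α = 9.00, σ_y = 33.80 → σ = 141 MPa, n = 0.239
  copper: E = 115.7, α = 16.9, σ_y = 92.70 → σ = 446 MPa, n = 0.208
  brass: E = 108.2, α = 18.9, σ_y = 156.0 → σ = 466 MPa, n = 0.334
The minimum is copper at n = 0.208.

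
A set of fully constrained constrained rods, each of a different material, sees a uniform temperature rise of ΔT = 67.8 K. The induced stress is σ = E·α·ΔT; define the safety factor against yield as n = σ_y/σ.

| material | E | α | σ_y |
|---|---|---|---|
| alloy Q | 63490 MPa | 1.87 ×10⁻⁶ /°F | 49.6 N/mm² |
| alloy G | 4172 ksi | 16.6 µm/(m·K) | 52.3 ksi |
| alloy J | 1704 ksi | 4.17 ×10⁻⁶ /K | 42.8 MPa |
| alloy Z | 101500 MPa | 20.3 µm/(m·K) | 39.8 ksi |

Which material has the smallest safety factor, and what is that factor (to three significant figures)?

alloy Z, n = 1.96

With everything in SI (GPa, ×10⁻⁶/K, MPa):
  alloy Q: E = 63.49, α = 3.37, σ_y = 49.60 → σ = 14.5 MPa, n = 3.42
  alloy G: E = 28.76, α = 16.6, σ_y = 360.6 → σ = 32.4 MPa, n = 11.1
  alloy J: E = 11.75, α = 4.17, σ_y = 42.80 → σ = 3.32 MPa, n = 12.9
  alloy Z: E = 101.5, α = 20.3, σ_y = 274.4 → σ = 140 MPa, n = 1.96
Smallest n: alloy Z with n = 1.96.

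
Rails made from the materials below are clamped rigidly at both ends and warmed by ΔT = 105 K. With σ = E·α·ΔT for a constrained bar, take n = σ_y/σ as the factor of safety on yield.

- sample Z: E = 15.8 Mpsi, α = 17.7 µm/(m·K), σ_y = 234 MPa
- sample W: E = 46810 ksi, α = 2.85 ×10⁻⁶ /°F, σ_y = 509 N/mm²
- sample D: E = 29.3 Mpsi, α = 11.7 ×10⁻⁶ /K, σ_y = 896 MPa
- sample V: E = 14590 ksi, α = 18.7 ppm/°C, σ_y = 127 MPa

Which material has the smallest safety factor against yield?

sample V

Per material, after unit conversion:
  sample Z: E = 108.9, α = 17.7, σ_y = 234.0 → σ = 202 MPa, n = 1.16
  sample W: E = 322.7, α = 5.13, σ_y = 509.0 → σ = 174 MPa, n = 2.93
  sample D: E = 202.0, α = 11.7, σ_y = 896.0 → σ = 248 MPa, n = 3.61
  sample V: E = 100.6, α = 18.7, σ_y = 127.0 → σ = 198 MPa, n = 0.643
Sample V has the lowest safety factor, n = 0.643.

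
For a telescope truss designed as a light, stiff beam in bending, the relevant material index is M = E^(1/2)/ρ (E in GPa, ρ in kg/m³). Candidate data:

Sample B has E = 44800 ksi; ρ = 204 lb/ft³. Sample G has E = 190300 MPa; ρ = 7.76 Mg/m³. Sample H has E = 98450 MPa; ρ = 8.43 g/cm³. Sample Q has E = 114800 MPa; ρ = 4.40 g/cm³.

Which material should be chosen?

Putting every candidate on a common basis:
  sample B: E = 308.9 GPa, ρ = 3268 kg/m³
  sample G: E = 190.3 GPa, ρ = 7760 kg/m³
  sample H: E = 98.45 GPa, ρ = 8430 kg/m³
  sample Q: E = 114.8 GPa, ρ = 4400 kg/m³
  sample B: M = 5.38×10⁻³
  sample Q: M = 2.44×10⁻³
  sample G: M = 1.78×10⁻³
  sample H: M = 1.18×10⁻³
Sample B has the largest M.

sample B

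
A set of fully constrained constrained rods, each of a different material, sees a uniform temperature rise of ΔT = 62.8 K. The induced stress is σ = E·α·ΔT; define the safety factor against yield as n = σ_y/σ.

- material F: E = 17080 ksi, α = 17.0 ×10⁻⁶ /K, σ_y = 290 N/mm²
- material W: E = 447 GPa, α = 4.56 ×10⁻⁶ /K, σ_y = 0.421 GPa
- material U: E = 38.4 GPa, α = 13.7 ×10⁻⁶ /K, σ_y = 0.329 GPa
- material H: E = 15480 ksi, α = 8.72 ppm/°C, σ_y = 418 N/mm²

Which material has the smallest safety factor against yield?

material F

In consistent units (E in GPa, α in ×10⁻⁶/K, σ_y in MPa):
  material F: E = 117.8, α = 17.0, σ_y = 290.0 → σ = 126 MPa, n = 2.31
  material W: E = 447.0, α = 4.56, σ_y = 421.0 → σ = 128 MPa, n = 3.29
  material U: E = 38.40, α = 13.7, σ_y = 329.0 → σ = 33.0 MPa, n = 9.96
  material H: E = 106.7, α = 8.72, σ_y = 418.0 → σ = 58.4 MPa, n = 7.15
Material F has the lowest safety factor, n = 2.31.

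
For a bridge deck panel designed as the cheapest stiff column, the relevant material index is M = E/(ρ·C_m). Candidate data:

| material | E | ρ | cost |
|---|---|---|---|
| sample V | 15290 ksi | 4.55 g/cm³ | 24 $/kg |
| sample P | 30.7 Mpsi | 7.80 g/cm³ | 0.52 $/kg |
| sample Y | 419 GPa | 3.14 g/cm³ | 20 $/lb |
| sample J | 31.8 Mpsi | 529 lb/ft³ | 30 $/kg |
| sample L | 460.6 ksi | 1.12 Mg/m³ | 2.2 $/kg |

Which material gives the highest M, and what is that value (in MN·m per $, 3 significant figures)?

sample P, M = 52.2 MN·m per $

In SI units:
  sample V: E = 105.4 GPa, ρ = 4550 kg/m³, cost = 24.00 $/kg
  sample P: E = 211.7 GPa, ρ = 7800 kg/m³, cost = 0.5200 $/kg
  sample Y: E = 419.0 GPa, ρ = 3140 kg/m³, cost = 44.09 $/kg
  sample J: E = 219.3 GPa, ρ = 8474 kg/m³, cost = 30.00 $/kg
  sample L: E = 3.176 GPa, ρ = 1120 kg/m³, cost = 2.200 $/kg
  sample P: M = 52.2 MN·m per $
  sample Y: M = 3.03 MN·m per $
  sample L: M = 1.29 MN·m per $
  sample V: M = 0.965 MN·m per $
  sample J: M = 0.862 MN·m per $
The maximum is for sample P.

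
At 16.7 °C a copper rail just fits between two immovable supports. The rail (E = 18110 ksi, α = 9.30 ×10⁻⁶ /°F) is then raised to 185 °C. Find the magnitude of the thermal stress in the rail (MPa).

E = 18110 ksi = 124.9 GPa.
α = 9.30×10⁻⁶/°F × 9/5 = 16.7×10⁻⁶/K.
ΔT = 168.3 K. Constrained thermal stress σ = E·α·ΔT = 124.9×10³ MPa × 16.7×10⁻⁶ × 168.3 = 352 MPa (compressive).

352 MPa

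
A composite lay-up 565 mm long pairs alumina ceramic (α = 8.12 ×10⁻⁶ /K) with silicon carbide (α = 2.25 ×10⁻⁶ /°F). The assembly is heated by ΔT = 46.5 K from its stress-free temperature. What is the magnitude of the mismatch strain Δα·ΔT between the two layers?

1.89×10⁻⁴

silicon carbide: α = 2.25×10⁻⁶/°F × 9/5 = 4.05×10⁻⁶/K.
Δα = |8.12 − 4.05|×10⁻⁶/K = 4.07×10⁻⁶/K.
Mismatch strain = Δα·ΔT = 4.07×10⁻⁶ × 46.5 = 1.89×10⁻⁴.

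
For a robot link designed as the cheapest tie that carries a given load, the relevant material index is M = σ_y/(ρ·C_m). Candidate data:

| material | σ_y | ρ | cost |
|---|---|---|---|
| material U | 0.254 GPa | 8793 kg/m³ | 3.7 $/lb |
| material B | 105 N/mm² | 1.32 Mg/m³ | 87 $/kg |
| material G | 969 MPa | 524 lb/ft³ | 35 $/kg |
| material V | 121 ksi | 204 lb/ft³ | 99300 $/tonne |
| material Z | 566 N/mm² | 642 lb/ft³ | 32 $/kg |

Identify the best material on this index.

material U

In SI units:
  material U: σ_y = 254.0 MPa, ρ = 8793 kg/m³, cost = 8.157 $/kg
  material B: σ_y = 105.0 MPa, ρ = 1320 kg/m³, cost = 87.00 $/kg
  material G: σ_y = 969.0 MPa, ρ = 8394 kg/m³, cost = 35.00 $/kg
  material V: σ_y = 834.3 MPa, ρ = 3268 kg/m³, cost = 99.30 $/kg
  material Z: σ_y = 566.0 MPa, ρ = 10280 kg/m³, cost = 32.00 $/kg
  material U: M = 3.54 kN·m per $
  material G: M = 3.30 kN·m per $
  material V: M = 2.57 kN·m per $
  material Z: M = 1.72 kN·m per $
  material B: M = 0.914 kN·m per $
Highest index: material U.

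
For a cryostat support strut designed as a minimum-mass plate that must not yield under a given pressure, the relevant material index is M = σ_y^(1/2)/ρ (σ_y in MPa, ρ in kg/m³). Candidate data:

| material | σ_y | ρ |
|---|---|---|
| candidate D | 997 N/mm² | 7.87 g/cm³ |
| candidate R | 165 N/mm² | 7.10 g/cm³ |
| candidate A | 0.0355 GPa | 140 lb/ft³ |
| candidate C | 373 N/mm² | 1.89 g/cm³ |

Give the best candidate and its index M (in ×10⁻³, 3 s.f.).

candidate C, M = 10.2×10⁻³

After converting to SI:
  candidate D: σ_y = 997.0 MPa, ρ = 7870 kg/m³
  candidate R: σ_y = 165.0 MPa, ρ = 7100 kg/m³
  candidate A: σ_y = 35.50 MPa, ρ = 2243 kg/m³
  candidate C: σ_y = 373.0 MPa, ρ = 1890 kg/m³
  candidate C: M = 10.2×10⁻³
  candidate D: M = 4.01×10⁻³
  candidate A: M = 2.66×10⁻³
  candidate R: M = 1.81×10⁻³
Candidate C ranks first.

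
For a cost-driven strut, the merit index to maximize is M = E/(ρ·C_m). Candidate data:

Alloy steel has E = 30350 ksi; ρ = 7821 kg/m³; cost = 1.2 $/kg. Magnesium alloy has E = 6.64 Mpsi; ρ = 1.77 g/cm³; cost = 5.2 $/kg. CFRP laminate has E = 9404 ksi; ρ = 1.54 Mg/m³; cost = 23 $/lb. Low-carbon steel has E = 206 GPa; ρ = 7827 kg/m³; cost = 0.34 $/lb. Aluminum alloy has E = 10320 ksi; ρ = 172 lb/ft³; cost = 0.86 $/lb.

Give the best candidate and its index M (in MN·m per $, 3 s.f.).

In SI units:
  alloy steel: E = 209.3 GPa, ρ = 7821 kg/m³, cost = 1.200 $/kg
  magnesium alloy: E = 45.78 GPa, ρ = 1770 kg/m³, cost = 5.200 $/kg
  CFRP laminate: E = 64.84 GPa, ρ = 1540 kg/m³, cost = 50.71 $/kg
  low-carbon steel: E = 206.0 GPa, ρ = 7827 kg/m³, cost = 0.7496 $/kg
  aluminum alloy: E = 71.15 GPa, ρ = 2755 kg/m³, cost = 1.896 $/kg
  low-carbon steel: M = 35.1 MN·m per $
  alloy steel: M = 22.3 MN·m per $
  aluminum alloy: M = 13.6 MN·m per $
  magnesium alloy: M = 4.97 MN·m per $
  CFRP laminate: M = 0.830 MN·m per $
Low-carbon steel has the largest M.

low-carbon steel, M = 35.1 MN·m per $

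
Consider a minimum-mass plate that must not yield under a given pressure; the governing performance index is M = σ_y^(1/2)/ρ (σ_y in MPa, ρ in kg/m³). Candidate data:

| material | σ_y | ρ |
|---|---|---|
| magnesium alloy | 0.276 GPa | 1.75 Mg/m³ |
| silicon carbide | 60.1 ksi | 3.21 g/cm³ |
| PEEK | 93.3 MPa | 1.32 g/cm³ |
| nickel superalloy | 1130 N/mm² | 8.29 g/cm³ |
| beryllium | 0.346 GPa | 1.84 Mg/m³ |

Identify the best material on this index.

Normalizing units and computing the index:
  magnesium alloy: σ_y = 276.0 MPa, ρ = 1750 kg/m³
  silicon carbide: σ_y = 414.4 MPa, ρ = 3210 kg/m³
  PEEK: σ_y = 93.30 MPa, ρ = 1320 kg/m³
  nickel superalloy: σ_y = 1130 MPa, ρ = 8290 kg/m³
  beryllium: σ_y = 346.0 MPa, ρ = 1840 kg/m³
  beryllium: M = 10.1×10⁻³
  magnesium alloy: M = 9.49×10⁻³
  PEEK: M = 7.32×10⁻³
  silicon carbide: M = 6.34×10⁻³
  nickel superalloy: M = 4.05×10⁻³
Beryllium ranks first.

beryllium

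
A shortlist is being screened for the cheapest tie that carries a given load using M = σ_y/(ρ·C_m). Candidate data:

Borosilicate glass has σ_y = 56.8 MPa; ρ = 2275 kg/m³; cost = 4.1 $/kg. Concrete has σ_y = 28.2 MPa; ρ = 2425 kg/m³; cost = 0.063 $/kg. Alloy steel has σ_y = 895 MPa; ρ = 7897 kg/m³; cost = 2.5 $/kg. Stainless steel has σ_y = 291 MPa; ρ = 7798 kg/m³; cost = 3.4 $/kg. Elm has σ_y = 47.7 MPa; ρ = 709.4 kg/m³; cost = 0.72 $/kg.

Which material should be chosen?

Computing M directly (units already consistent):
  concrete: M = 185 kN·m per $
  elm: M = 93.4 kN·m per $
  alloy steel: M = 45.3 kN·m per $
  stainless steel: M = 11.0 kN·m per $
  borosilicate glass: M = 6.09 kN·m per $
Highest index: concrete.

concrete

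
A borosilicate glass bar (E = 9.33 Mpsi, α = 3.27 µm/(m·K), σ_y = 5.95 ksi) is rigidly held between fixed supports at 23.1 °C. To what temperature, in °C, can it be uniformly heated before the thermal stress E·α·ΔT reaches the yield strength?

E = 9.33 Mpsi = 64.33 GPa.
σ_y = 5.95 ksi = 41.02 MPa.
E·α·ΔT = 41.02 MPa ⇒ ΔT = 41.02 / (64.33×10³ × 3.27×10⁻⁶) = 195.0 K.
T = 23.1 + 195.0 = 218.1 °C.

218 °C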